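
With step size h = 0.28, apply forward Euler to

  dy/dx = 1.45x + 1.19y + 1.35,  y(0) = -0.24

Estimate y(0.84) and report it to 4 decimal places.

Euler: y_{n+1} = y_n + h·f(x_n, y_n).
x=0.000000, y=-0.240000: f=1.064400 → y ← -0.240000 + 0.28·1.064400 = 0.058032
x=0.280000, y=0.058032: f=1.825058 → y ← 0.058032 + 0.28·1.825058 = 0.569048
x=0.560000, y=0.569048: f=2.839167 → y ← 0.569048 + 0.28·2.839167 = 1.364015
y(0.84) ≈ 1.3640

1.3640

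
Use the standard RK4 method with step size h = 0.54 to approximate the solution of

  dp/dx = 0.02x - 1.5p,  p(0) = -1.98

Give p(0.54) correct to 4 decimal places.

RK4: k1 = f(x_n, p_n); k2 = f(x_n + h/2, p_n + (h/2)·k1); k3 = f(x_n + h/2, p_n + (h/2)·k2); k4 = f(x_n + h, p_n + h·k3); p_{n+1} = p_n + (h/6)·(k1 + 2k2 + 2k3 + k4).
x=0.000000, p=-1.980000:
  k1 = f(0.000000, -1.980000) = 2.970000
  k2 = f(0.270000, -1.178100) = 1.772550
  k3 = f(0.270000, -1.501411) = 2.257517
  k4 = f(0.540000, -0.760941) = 1.152211
  p ← -1.980000 + (0.54/6)·(k1 + 2k2 + 2k3 + k4) = -0.883589
p(0.54) ≈ -0.8836

-0.8836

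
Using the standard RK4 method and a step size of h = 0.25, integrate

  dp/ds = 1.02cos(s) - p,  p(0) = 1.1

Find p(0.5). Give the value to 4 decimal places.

1.0499

RK4: k1 = f(s_n, p_n); k2 = f(s_n + h/2, p_n + (h/2)·k1); k3 = f(s_n + h/2, p_n + (h/2)·k2); k4 = f(s_n + h, p_n + h·k3); p_{n+1} = p_n + (h/6)·(k1 + 2k2 + 2k3 + k4).
s=0.000000, p=1.100000:
  k1 = f(0.000000, 1.100000) = -0.080000
  k2 = f(0.125000, 1.090000) = -0.077958
  k3 = f(0.125000, 1.090255) = -0.078214
  k4 = f(0.250000, 1.080447) = -0.092156
  p ← 1.100000 + (0.25/6)·(k1 + 2k2 + 2k3 + k4) = 1.079813
s=0.250000, p=1.079813:
  k1 = f(0.250000, 1.079813) = -0.091522
  k2 = f(0.375000, 1.068372) = -0.119255
  k3 = f(0.375000, 1.064906) = -0.115788
  k4 = f(0.500000, 1.050866) = -0.155731
  p ← 1.079813 + (0.25/6)·(k1 + 2k2 + 2k3 + k4) = 1.049923
p(0.5) ≈ 1.0499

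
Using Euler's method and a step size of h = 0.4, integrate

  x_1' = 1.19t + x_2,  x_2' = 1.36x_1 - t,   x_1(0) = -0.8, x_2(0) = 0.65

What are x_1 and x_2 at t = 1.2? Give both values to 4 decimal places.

Euler on (x_1,x_2): x_1_{n+1} = x_1_n + h·x_1', x_2_{n+1} = x_2_n + h·x_2'.
0.000000: (-0.800000, 0.650000); f=(0.650000, -1.088000) → (-0.540000, 0.214800)
0.400000: (-0.540000, 0.214800); f=(0.690800, -1.134400) → (-0.263680, -0.238960)
0.800000: (-0.263680, -0.238960); f=(0.713040, -1.158605) → (0.021536, -0.702402)
(x_1(1.2), x_2(1.2)) ≈ (0.0215, -0.7024)

0.0215, -0.7024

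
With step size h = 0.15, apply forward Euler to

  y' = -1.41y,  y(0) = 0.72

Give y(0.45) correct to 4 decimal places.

0.3530

Euler: y_{n+1} = y_n + h·f(t_n, y_n).
t=0.000000, y=0.720000: f=-1.015200 → y ← 0.720000 + 0.15·(-1.015200) = 0.567720
t=0.150000, y=0.567720: f=-0.800485 → y ← 0.567720 + 0.15·(-0.800485) = 0.447647
t=0.300000, y=0.447647: f=-0.631183 → y ← 0.447647 + 0.15·(-0.631183) = 0.352970
y(0.45) ≈ 0.3530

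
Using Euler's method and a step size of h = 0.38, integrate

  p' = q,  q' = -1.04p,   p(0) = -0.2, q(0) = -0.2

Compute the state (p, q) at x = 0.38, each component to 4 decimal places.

Euler on (p,q): p_{n+1} = p_n + h·p', q_{n+1} = q_n + h·q'.
0.000000: (-0.200000, -0.200000); f=(-0.200000, 0.208000) → (-0.276000, -0.120960)
(p(0.38), q(0.38)) ≈ (-0.2760, -0.1210)

-0.2760, -0.1210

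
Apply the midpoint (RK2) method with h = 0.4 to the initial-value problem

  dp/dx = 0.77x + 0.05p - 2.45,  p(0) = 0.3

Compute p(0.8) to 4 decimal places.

Midpoint: k1 = f(x_n, p_n); k2 = f(x_n + h/2, p_n + (h/2)·k1); p_{n+1} = p_n + h·k2.
x=0.000000, p=0.300000:
  k1 = f(0.000000, 0.300000) = -2.435000
  k2 = f(0.200000, -0.187000) = -2.305350
  p ← 0.300000 + 0.4·(-2.305350) = -0.622140
x=0.400000, p=-0.622140:
  k1 = f(0.400000, -0.622140) = -2.173107
  k2 = f(0.600000, -1.056761) = -2.040838
  p ← -0.622140 + 0.4·(-2.040838) = -1.438475
p(0.8) ≈ -1.4385

-1.4385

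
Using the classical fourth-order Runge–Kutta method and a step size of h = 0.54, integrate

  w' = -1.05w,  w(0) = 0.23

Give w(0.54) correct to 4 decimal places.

RK4: k1 = f(x_n, w_n); k2 = f(x_n + h/2, w_n + (h/2)·k1); k3 = f(x_n + h/2, w_n + (h/2)·k2); k4 = f(x_n + h, w_n + h·k3); w_{n+1} = w_n + (h/6)·(k1 + 2k2 + 2k3 + k4).
x=0.000000, w=0.230000:
  k1 = f(0.000000, 0.230000) = -0.241500
  k2 = f(0.270000, 0.164795) = -0.173035
  k3 = f(0.270000, 0.183281) = -0.192445
  k4 = f(0.540000, 0.126080) = -0.132384
  w ← 0.230000 + (0.54/6)·(k1 + 2k2 + 2k3 + k4) = 0.130564
w(0.54) ≈ 0.1306

0.1306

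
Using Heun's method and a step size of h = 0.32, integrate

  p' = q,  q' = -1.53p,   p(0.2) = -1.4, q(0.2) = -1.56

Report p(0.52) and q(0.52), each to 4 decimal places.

Heun on (p,q): k1 = f(t_n, state_n); k2 = f(t_n + h, state_n + h·k1); state_{n+1} = state_n + (h/2)·(k1 + k2).
0.200000: (-1.400000, -1.560000)
  k1 = (-1.560000, 2.142000)
  predictor → (-1.899200, -0.874560)
  k2 = (-0.874560, 2.905776)
  → (-1.789530, -0.752356)
(p(0.52), q(0.52)) ≈ (-1.7895, -0.7524)

-1.7895, -0.7524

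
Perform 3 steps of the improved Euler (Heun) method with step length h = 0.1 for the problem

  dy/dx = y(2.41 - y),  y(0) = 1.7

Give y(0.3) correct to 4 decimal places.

2.0026

Heun: k1 = f(x_n, y_n); k2 = f(x_n + h, y_n + h·k1); y_{n+1} = y_n + (h/2)·(k1 + k2).
x=0.000000, y=1.700000:
  k1 = f(0.000000, 1.700000) = 1.207000
  k2 = f(0.100000, 1.820700) = 1.072939
  y ← 1.700000 + (0.1/2)·(1.207000 + 1.072939) = 1.813997
x=0.100000, y=1.813997:
  k1 = f(0.100000, 1.813997) = 1.081148
  k2 = f(0.200000, 1.922112) = 0.937776
  y ← 1.813997 + (0.1/2)·(1.081148 + 0.937776) = 1.914943
x=0.200000, y=1.914943:
  k1 = f(0.200000, 1.914943) = 0.948006
  k2 = f(0.300000, 2.009744) = 0.804413
  y ← 1.914943 + (0.1/2)·(0.948006 + 0.804413) = 2.002564
y(0.3) ≈ 2.0026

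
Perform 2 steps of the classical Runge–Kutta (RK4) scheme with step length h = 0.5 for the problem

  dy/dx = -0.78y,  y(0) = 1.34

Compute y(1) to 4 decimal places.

0.6144

RK4: k1 = f(x_n, y_n); k2 = f(x_n + h/2, y_n + (h/2)·k1); k3 = f(x_n + h/2, y_n + (h/2)·k2); k4 = f(x_n + h, y_n + h·k3); y_{n+1} = y_n + (h/6)·(k1 + 2k2 + 2k3 + k4).
x=0.000000, y=1.340000:
  k1 = f(0.000000, 1.340000) = -1.045200
  k2 = f(0.250000, 1.078700) = -0.841386
  k3 = f(0.250000, 1.129654) = -0.881130
  k4 = f(0.500000, 0.899435) = -0.701559
  y ← 1.340000 + (0.5/6)·(k1 + 2k2 + 2k3 + k4) = 0.907351
x=0.500000, y=0.907351:
  k1 = f(0.500000, 0.907351) = -0.707734
  k2 = f(0.750000, 0.730417) = -0.569726
  k3 = f(0.750000, 0.764919) = -0.596637
  k4 = f(1.000000, 0.609032) = -0.475045
  y ← 0.907351 + (0.5/6)·(k1 + 2k2 + 2k3 + k4) = 0.614392
y(1) ≈ 0.6144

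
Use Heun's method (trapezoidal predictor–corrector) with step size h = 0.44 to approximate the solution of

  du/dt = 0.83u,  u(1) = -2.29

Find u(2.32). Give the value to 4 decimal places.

Heun: k1 = f(t_n, u_n); k2 = f(t_n + h, u_n + h·k1); u_{n+1} = u_n + (h/2)·(k1 + k2).
t=1.000000, u=-2.290000:
  k1 = f(1.000000, -2.290000) = -1.900700
  k2 = f(1.440000, -3.126308) = -2.594836
  u ← -2.290000 + (0.44/2)·(-1.900700 + (-2.594836)) = -3.279018
t=1.440000, u=-3.279018:
  k1 = f(1.440000, -3.279018) = -2.721585
  k2 = f(1.880000, -4.476515) = -3.715508
  u ← -3.279018 + (0.44/2)·(-2.721585 + (-3.715508)) = -4.695178
t=1.880000, u=-4.695178:
  k1 = f(1.880000, -4.695178) = -3.896998
  k2 = f(2.320000, -6.409857) = -5.320182
  u ← -4.695178 + (0.44/2)·(-3.896998 + (-5.320182)) = -6.722958
u(2.32) ≈ -6.7230

-6.7230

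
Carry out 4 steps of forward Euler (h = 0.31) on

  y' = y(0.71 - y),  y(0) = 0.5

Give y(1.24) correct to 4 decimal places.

Euler: y_{n+1} = y_n + h·f(t_n, y_n).
t=0.000000, y=0.500000: f=0.105000 → y ← 0.500000 + 0.31·0.105000 = 0.532550
t=0.310000, y=0.532550: f=0.094501 → y ← 0.532550 + 0.31·0.094501 = 0.561845
t=0.620000, y=0.561845: f=0.083240 → y ← 0.561845 + 0.31·0.083240 = 0.587650
t=0.930000, y=0.587650: f=0.071899 → y ← 0.587650 + 0.31·0.071899 = 0.609938
y(1.24) ≈ 0.6099

0.6099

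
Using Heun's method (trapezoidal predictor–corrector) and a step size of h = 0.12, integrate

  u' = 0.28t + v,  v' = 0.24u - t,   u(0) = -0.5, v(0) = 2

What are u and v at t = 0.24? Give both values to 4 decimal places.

-0.0163, 1.9563

Heun on (u,v): k1 = f(t_n, state_n); k2 = f(t_n + h, state_n + h·k1); state_{n+1} = state_n + (h/2)·(k1 + k2).
0.000000: (-0.500000, 2.000000)
  k1 = (2.000000, -0.120000)
  predictor → (-0.260000, 1.985600)
  k2 = (2.019200, -0.182400)
  → (-0.258848, 1.981856)
0.120000: (-0.258848, 1.981856)
  k1 = (2.015456, -0.182124)
  predictor → (-0.016993, 1.960001)
  k2 = (2.027201, -0.244078)
  → (-0.016289, 1.956284)
(u(0.24), v(0.24)) ≈ (-0.0163, 1.9563)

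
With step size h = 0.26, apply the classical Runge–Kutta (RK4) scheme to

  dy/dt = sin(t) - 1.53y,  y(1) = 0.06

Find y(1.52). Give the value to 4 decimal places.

RK4: k1 = f(t_n, y_n); k2 = f(t_n + h/2, y_n + (h/2)·k1); k3 = f(t_n + h/2, y_n + (h/2)·k2); k4 = f(t_n + h, y_n + h·k3); y_{n+1} = y_n + (h/6)·(k1 + 2k2 + 2k3 + k4).
t=1.000000, y=0.060000:
  k1 = f(1.000000, 0.060000) = 0.749671
  k2 = f(1.130000, 0.157457) = 0.663503
  k3 = f(1.130000, 0.146255) = 0.680642
  k4 = f(1.260000, 0.236967) = 0.589531
  y ← 0.060000 + (0.26/6)·(k1 + 2k2 + 2k3 + k4) = 0.234525
t=1.260000, y=0.234525:
  k1 = f(1.260000, 0.234525) = 0.593268
  k2 = f(1.390000, 0.311649) = 0.506877
  k3 = f(1.390000, 0.300419) = 0.524060
  k4 = f(1.520000, 0.370780) = 0.431416
  y ← 0.234525 + (0.26/6)·(k1 + 2k2 + 2k3 + k4) = 0.368275
y(1.52) ≈ 0.3683

0.3683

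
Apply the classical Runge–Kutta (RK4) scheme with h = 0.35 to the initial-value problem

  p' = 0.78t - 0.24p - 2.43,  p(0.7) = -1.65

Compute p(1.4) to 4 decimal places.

-2.4280

RK4: k1 = f(t_n, p_n); k2 = f(t_n + h/2, p_n + (h/2)·k1); k3 = f(t_n + h/2, p_n + (h/2)·k2); k4 = f(t_n + h, p_n + h·k3); p_{n+1} = p_n + (h/6)·(k1 + 2k2 + 2k3 + k4).
t=0.700000, p=-1.650000:
  k1 = f(0.700000, -1.650000) = -1.488000
  k2 = f(0.875000, -1.910400) = -1.289004
  k3 = f(0.875000, -1.875576) = -1.297362
  k4 = f(1.050000, -2.104077) = -1.106022
  p ← -1.650000 + (0.35/6)·(k1 + 2k2 + 2k3 + k4) = -2.103061
t=1.050000, p=-2.103061:
  k1 = f(1.050000, -2.103061) = -1.106265
  k2 = f(1.225000, -2.296657) = -0.923302
  k3 = f(1.225000, -2.264639) = -0.930987
  k4 = f(1.400000, -2.428906) = -0.755063
  p ← -2.103061 + (0.35/6)·(k1 + 2k2 + 2k3 + k4) = -2.427972
p(1.4) ≈ -2.4280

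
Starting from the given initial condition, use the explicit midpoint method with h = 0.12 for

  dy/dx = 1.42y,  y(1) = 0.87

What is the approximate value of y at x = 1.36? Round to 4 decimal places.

Midpoint: k1 = f(x_n, y_n); k2 = f(x_n + h/2, y_n + (h/2)·k1); y_{n+1} = y_n + h·k2.
x=1.000000, y=0.870000:
  k1 = f(1.000000, 0.870000) = 1.235400
  k2 = f(1.060000, 0.944124) = 1.340656
  y ← 0.870000 + 0.12·1.340656 = 1.030879
x=1.120000, y=1.030879:
  k1 = f(1.120000, 1.030879) = 1.463848
  k2 = f(1.180000, 1.118710) = 1.588568
  y ← 1.030879 + 0.12·1.588568 = 1.221507
x=1.240000, y=1.221507:
  k1 = f(1.240000, 1.221507) = 1.734540
  k2 = f(1.300000, 1.325579) = 1.882323
  y ← 1.221507 + 0.12·1.882323 = 1.447386
y(1.36) ≈ 1.4474

1.4474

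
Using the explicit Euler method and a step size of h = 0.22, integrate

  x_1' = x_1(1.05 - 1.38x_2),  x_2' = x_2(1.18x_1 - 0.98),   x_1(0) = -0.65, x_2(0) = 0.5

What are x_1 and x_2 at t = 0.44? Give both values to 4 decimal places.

-0.7980, 0.1854

Euler on (x_1,x_2): x_1_{n+1} = x_1_n + h·x_1', x_2_{n+1} = x_2_n + h·x_2'.
0.000000: (-0.650000, 0.500000); f=(-0.234000, -0.873500) → (-0.701480, 0.307830)
0.220000: (-0.701480, 0.307830); f=(-0.438562, -0.556479) → (-0.797964, 0.185405)
(x_1(0.44), x_2(0.44)) ≈ (-0.7980, 0.1854)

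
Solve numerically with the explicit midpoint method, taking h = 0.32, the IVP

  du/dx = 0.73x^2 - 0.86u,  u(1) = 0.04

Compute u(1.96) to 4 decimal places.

1.1998

Midpoint: k1 = f(x_n, u_n); k2 = f(x_n + h/2, u_n + (h/2)·k1); u_{n+1} = u_n + h·k2.
x=1.000000, u=0.040000:
  k1 = f(1.000000, 0.040000) = 0.695600
  k2 = f(1.160000, 0.151296) = 0.852173
  u ← 0.040000 + 0.32·0.852173 = 0.312696
x=1.320000, u=0.312696:
  k1 = f(1.320000, 0.312696) = 1.003034
  k2 = f(1.480000, 0.473181) = 1.192056
  u ← 0.312696 + 0.32·1.192056 = 0.694154
x=1.640000, u=0.694154:
  k1 = f(1.640000, 0.694154) = 1.366436
  k2 = f(1.800000, 0.912783) = 1.580206
  u ← 0.694154 + 0.32·1.580206 = 1.199820
u(1.96) ≈ 1.1998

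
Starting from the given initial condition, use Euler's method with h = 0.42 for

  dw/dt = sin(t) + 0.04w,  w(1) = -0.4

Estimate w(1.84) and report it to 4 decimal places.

Euler: w_{n+1} = w_n + h·f(t_n, w_n).
t=1.000000, w=-0.400000: f=0.825471 → w ← -0.400000 + 0.42·0.825471 = -0.053302
t=1.420000, w=-0.053302: f=0.986520 → w ← -0.053302 + 0.42·0.986520 = 0.361036
w(1.84) ≈ 0.3610

0.3610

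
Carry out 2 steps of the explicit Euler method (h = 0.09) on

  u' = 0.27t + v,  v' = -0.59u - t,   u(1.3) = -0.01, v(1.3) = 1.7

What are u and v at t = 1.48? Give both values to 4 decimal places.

0.3509, 1.4492

Euler on (u,v): u_{n+1} = u_n + h·u', v_{n+1} = v_n + h·v'.
1.300000: (-0.010000, 1.700000); f=(2.051000, -1.294100) → (0.174590, 1.583531)
1.390000: (0.174590, 1.583531); f=(1.958831, -1.493008) → (0.350885, 1.449160)
(u(1.48), v(1.48)) ≈ (0.3509, 1.4492)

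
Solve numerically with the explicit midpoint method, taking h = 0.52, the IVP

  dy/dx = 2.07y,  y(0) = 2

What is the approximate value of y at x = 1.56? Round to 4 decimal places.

Midpoint: k1 = f(x_n, y_n); k2 = f(x_n + h/2, y_n + (h/2)·k1); y_{n+1} = y_n + h·k2.
x=0.000000, y=2.000000:
  k1 = f(0.000000, 2.000000) = 4.140000
  k2 = f(0.260000, 3.076400) = 6.368148
  y ← 2.000000 + 0.52·6.368148 = 5.311437
x=0.520000, y=5.311437:
  k1 = f(0.520000, 5.311437) = 10.994675
  k2 = f(0.780000, 8.170052) = 16.912008
  y ← 5.311437 + 0.52·16.912008 = 14.105681
x=1.040000, y=14.105681:
  k1 = f(1.040000, 14.105681) = 29.198760
  k2 = f(1.300000, 21.697359) = 44.913533
  y ← 14.105681 + 0.52·44.913533 = 37.460718
y(1.56) ≈ 37.4607

37.4607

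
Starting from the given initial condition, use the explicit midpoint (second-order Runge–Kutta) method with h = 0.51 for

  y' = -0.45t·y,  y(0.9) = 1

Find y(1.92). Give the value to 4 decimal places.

0.5181

Midpoint: k1 = f(t_n, y_n); k2 = f(t_n + h/2, y_n + (h/2)·k1); y_{n+1} = y_n + h·k2.
t=0.900000, y=1.000000:
  k1 = f(0.900000, 1.000000) = -0.405000
  k2 = f(1.155000, 0.896725) = -0.466073
  y ← 1.000000 + 0.51·(-0.466073) = 0.762303
t=1.410000, y=0.762303:
  k1 = f(1.410000, 0.762303) = -0.483681
  k2 = f(1.665000, 0.638964) = -0.478744
  y ← 0.762303 + 0.51·(-0.478744) = 0.518143
y(1.92) ≈ 0.5181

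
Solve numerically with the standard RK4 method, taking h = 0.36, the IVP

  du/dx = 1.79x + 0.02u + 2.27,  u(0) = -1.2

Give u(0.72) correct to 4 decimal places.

0.8950

RK4: k1 = f(x_n, u_n); k2 = f(x_n + h/2, u_n + (h/2)·k1); k3 = f(x_n + h/2, u_n + (h/2)·k2); k4 = f(x_n + h, u_n + h·k3); u_{n+1} = u_n + (h/6)·(k1 + 2k2 + 2k3 + k4).
x=0.000000, u=-1.200000:
  k1 = f(0.000000, -1.200000) = 2.246000
  k2 = f(0.180000, -0.795720) = 2.576286
  k3 = f(0.180000, -0.736269) = 2.577475
  k4 = f(0.360000, -0.272109) = 2.908958
  u ← -1.200000 + (0.36/6)·(k1 + 2k2 + 2k3 + k4) = -0.272251
x=0.360000, u=-0.272251:
  k1 = f(0.360000, -0.272251) = 2.908955
  k2 = f(0.540000, 0.251361) = 3.241627
  k3 = f(0.540000, 0.311242) = 3.242825
  k4 = f(0.720000, 0.895166) = 3.576703
  u ← -0.272251 + (0.36/6)·(k1 + 2k2 + 2k3 + k4) = 0.895022
u(0.72) ≈ 0.8950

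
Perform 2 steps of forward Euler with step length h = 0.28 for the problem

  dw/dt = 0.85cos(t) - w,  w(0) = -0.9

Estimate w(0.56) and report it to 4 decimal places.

-0.0665

Euler: w_{n+1} = w_n + h·f(t_n, w_n).
t=0.000000, w=-0.900000: f=1.750000 → w ← -0.900000 + 0.28·1.750000 = -0.410000
t=0.280000, w=-0.410000: f=1.226897 → w ← -0.410000 + 0.28·1.226897 = -0.066469
w(0.56) ≈ -0.0665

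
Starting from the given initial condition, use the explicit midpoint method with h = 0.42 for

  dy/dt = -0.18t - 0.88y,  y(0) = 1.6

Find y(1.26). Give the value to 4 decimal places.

0.4412

Midpoint: k1 = f(t_n, y_n); k2 = f(t_n + h/2, y_n + (h/2)·k1); y_{n+1} = y_n + h·k2.
t=0.000000, y=1.600000:
  k1 = f(0.000000, 1.600000) = -1.408000
  k2 = f(0.210000, 1.304320) = -1.185602
  y ← 1.600000 + 0.42·(-1.185602) = 1.102047
t=0.420000, y=1.102047:
  k1 = f(0.420000, 1.102047) = -1.045402
  k2 = f(0.630000, 0.882513) = -0.890011
  y ← 1.102047 + 0.42·(-0.890011) = 0.728243
t=0.840000, y=0.728243:
  k1 = f(0.840000, 0.728243) = -0.792053
  k2 = f(1.050000, 0.561911) = -0.683482
  y ← 0.728243 + 0.42·(-0.683482) = 0.441180
y(1.26) ≈ 0.4412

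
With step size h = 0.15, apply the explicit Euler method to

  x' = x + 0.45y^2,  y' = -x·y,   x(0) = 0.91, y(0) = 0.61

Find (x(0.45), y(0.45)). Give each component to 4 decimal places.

1.4519, 0.3591

Euler on (x,y): x_{n+1} = x_n + h·x', y_{n+1} = y_n + h·y'.
0.000000: (0.910000, 0.610000); f=(1.077445, -0.555100) → (1.071617, 0.526735)
0.150000: (1.071617, 0.526735); f=(1.196469, -0.564458) → (1.251087, 0.442066)
0.300000: (1.251087, 0.442066); f=(1.339027, -0.553063) → (1.451941, 0.359107)
(x(0.45), y(0.45)) ≈ (1.4519, 0.3591)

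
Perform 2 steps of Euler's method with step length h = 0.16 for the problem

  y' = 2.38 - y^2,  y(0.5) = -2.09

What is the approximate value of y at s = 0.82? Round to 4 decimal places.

Euler: y_{n+1} = y_n + h·f(s_n, y_n).
s=0.500000, y=-2.090000: f=-1.988100 → y ← -2.090000 + 0.16·(-1.988100) = -2.408096
s=0.660000, y=-2.408096: f=-3.418926 → y ← -2.408096 + 0.16·(-3.418926) = -2.955124
y(0.82) ≈ -2.9551

-2.9551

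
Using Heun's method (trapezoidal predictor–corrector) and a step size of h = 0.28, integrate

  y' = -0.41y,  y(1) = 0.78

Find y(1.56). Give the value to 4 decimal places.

0.6203

Heun: k1 = f(t_n, y_n); k2 = f(t_n + h, y_n + h·k1); y_{n+1} = y_n + (h/2)·(k1 + k2).
t=1.000000, y=0.780000:
  k1 = f(1.000000, 0.780000) = -0.319800
  k2 = f(1.280000, 0.690456) = -0.283087
  y ← 0.780000 + (0.28/2)·(-0.319800 + (-0.283087)) = 0.695596
t=1.280000, y=0.695596:
  k1 = f(1.280000, 0.695596) = -0.285194
  k2 = f(1.560000, 0.615741) = -0.252454
  y ← 0.695596 + (0.28/2)·(-0.285194 + (-0.252454)) = 0.620325
y(1.56) ≈ 0.6203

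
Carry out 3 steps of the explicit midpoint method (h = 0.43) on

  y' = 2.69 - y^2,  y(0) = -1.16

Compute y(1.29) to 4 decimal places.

Midpoint: k1 = f(t_n, y_n); k2 = f(t_n + h/2, y_n + (h/2)·k1); y_{n+1} = y_n + h·k2.
t=0.000000, y=-1.160000:
  k1 = f(0.000000, -1.160000) = 1.344400
  k2 = f(0.215000, -0.870954) = 1.931439
  y ← -1.160000 + 0.43·1.931439 = -0.329481
t=0.430000, y=-0.329481:
  k1 = f(0.430000, -0.329481) = 2.581442
  k2 = f(0.645000, 0.225529) = 2.639137
  y ← -0.329481 + 0.43·2.639137 = 0.805348
t=0.860000, y=0.805348:
  k1 = f(0.860000, 0.805348) = 2.041415
  k2 = f(1.075000, 1.244252) = 1.141837
  y ← 0.805348 + 0.43·1.141837 = 1.296338
y(1.29) ≈ 1.2963

1.2963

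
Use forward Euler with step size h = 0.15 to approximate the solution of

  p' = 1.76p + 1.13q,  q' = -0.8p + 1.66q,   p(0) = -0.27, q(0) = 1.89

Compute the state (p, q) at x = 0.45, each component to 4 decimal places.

0.9863, 3.6907

Euler on (p,q): p_{n+1} = p_n + h·p', q_{n+1} = q_n + h·q'.
0.000000: (-0.270000, 1.890000); f=(1.660500, 3.353400) → (-0.020925, 2.393010)
0.150000: (-0.020925, 2.393010); f=(2.667273, 3.989137) → (0.379166, 2.991380)
0.300000: (0.379166, 2.991380); f=(4.047592, 4.662359) → (0.986305, 3.690734)
(p(0.45), q(0.45)) ≈ (0.9863, 3.6907)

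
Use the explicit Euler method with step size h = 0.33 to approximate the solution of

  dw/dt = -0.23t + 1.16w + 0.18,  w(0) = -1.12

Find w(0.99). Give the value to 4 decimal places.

-2.7910

Euler: w_{n+1} = w_n + h·f(t_n, w_n).
t=0.000000, w=-1.120000: f=-1.119200 → w ← -1.120000 + 0.33·(-1.119200) = -1.489336
t=0.330000, w=-1.489336: f=-1.623530 → w ← -1.489336 + 0.33·(-1.623530) = -2.025101
t=0.660000, w=-2.025101: f=-2.320917 → w ← -2.025101 + 0.33·(-2.320917) = -2.791003
w(0.99) ≈ -2.7910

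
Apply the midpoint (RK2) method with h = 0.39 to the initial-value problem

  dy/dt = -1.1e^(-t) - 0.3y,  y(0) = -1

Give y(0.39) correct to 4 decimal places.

-1.2177

Midpoint: k1 = f(t_n, y_n); k2 = f(t_n + h/2, y_n + (h/2)·k1); y_{n+1} = y_n + h·k2.
t=0.000000, y=-1.000000:
  k1 = f(0.000000, -1.000000) = -0.800000
  k2 = f(0.195000, -1.156000) = -0.558318
  y ← -1.000000 + 0.39·(-0.558318) = -1.217744
y(0.39) ≈ -1.2177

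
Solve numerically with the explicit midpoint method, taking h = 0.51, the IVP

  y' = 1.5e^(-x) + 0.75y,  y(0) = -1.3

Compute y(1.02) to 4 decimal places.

Midpoint: k1 = f(x_n, y_n); k2 = f(x_n + h/2, y_n + (h/2)·k1); y_{n+1} = y_n + h·k2.
x=0.000000, y=-1.300000:
  k1 = f(0.000000, -1.300000) = 0.525000
  k2 = f(0.255000, -1.166125) = 0.287781
  y ← -1.300000 + 0.51·0.287781 = -1.153232
x=0.510000, y=-1.153232:
  k1 = f(0.510000, -1.153232) = 0.035820
  k2 = f(0.765000, -1.144098) = -0.160072
  y ← -1.153232 + 0.51·(-0.160072) = -1.234869
y(1.02) ≈ -1.2349

-1.2349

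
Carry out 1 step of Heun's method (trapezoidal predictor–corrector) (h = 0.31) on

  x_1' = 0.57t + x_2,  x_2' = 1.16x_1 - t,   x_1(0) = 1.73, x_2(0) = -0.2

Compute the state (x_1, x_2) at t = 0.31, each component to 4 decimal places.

Heun on (x_1,x_2): k1 = f(t_n, state_n); k2 = f(t_n + h, state_n + h·k1); state_{n+1} = state_n + (h/2)·(k1 + k2).
0.000000: (1.730000, -0.200000)
  k1 = (-0.200000, 2.006800)
  predictor → (1.668000, 0.422108)
  k2 = (0.598808, 1.624880)
  → (1.791815, 0.362910)
(x_1(0.31), x_2(0.31)) ≈ (1.7918, 0.3629)

1.7918, 0.3629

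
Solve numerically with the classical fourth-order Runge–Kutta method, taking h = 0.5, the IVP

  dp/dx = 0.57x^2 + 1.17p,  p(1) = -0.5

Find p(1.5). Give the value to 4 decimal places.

RK4: k1 = f(x_n, p_n); k2 = f(x_n + h/2, p_n + (h/2)·k1); k3 = f(x_n + h/2, p_n + (h/2)·k2); k4 = f(x_n + h, p_n + h·k3); p_{n+1} = p_n + (h/6)·(k1 + 2k2 + 2k3 + k4).
x=1.000000, p=-0.500000:
  k1 = f(1.000000, -0.500000) = -0.015000
  k2 = f(1.250000, -0.503750) = 0.301237
  k3 = f(1.250000, -0.424691) = 0.393737
  k4 = f(1.500000, -0.303132) = 0.927836
  p ← -0.500000 + (0.5/6)·(k1 + 2k2 + 2k3 + k4) = -0.308101
p(1.5) ≈ -0.3081

-0.3081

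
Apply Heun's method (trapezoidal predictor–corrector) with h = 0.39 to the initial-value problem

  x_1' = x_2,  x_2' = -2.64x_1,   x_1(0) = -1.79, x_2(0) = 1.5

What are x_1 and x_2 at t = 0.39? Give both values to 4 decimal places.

-0.8456, 3.0418

Heun on (x_1,x_2): k1 = f(t_n, state_n); k2 = f(t_n + h, state_n + h·k1); state_{n+1} = state_n + (h/2)·(k1 + k2).
0.000000: (-1.790000, 1.500000)
  k1 = (1.500000, 4.725600)
  predictor → (-1.205000, 3.342984)
  k2 = (3.342984, 3.181200)
  → (-0.845618, 3.041826)
(x_1(0.39), x_2(0.39)) ≈ (-0.8456, 3.0418)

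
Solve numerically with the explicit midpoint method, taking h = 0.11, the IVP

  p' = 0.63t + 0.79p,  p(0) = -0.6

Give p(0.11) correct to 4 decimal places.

Midpoint: k1 = f(t_n, p_n); k2 = f(t_n + h/2, p_n + (h/2)·k1); p_{n+1} = p_n + h·k2.
t=0.000000, p=-0.600000:
  k1 = f(0.000000, -0.600000) = -0.474000
  k2 = f(0.055000, -0.626070) = -0.459945
  p ← -0.600000 + 0.11·(-0.459945) = -0.650594
p(0.11) ≈ -0.6506

-0.6506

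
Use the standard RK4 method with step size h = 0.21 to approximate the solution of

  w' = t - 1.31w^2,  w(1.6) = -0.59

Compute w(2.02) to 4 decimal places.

RK4: k1 = f(t_n, w_n); k2 = f(t_n + h/2, w_n + (h/2)·k1); k3 = f(t_n + h/2, w_n + (h/2)·k2); k4 = f(t_n + h, w_n + h·k3); w_{n+1} = w_n + (h/6)·(k1 + 2k2 + 2k3 + k4).
t=1.600000, w=-0.590000:
  k1 = f(1.600000, -0.590000) = 1.143989
  k2 = f(1.705000, -0.469881) = 1.415767
  k3 = f(1.705000, -0.441344) = 1.449832
  k4 = f(1.810000, -0.285535) = 1.703195
  w ← -0.590000 + (0.21/6)·(k1 + 2k2 + 2k3 + k4) = -0.289757
t=1.810000, w=-0.289757:
  k1 = f(1.810000, -0.289757) = 1.700014
  k2 = f(1.915000, -0.111255) = 1.898785
  k3 = f(1.915000, -0.090384) = 1.904298
  k4 = f(2.020000, 0.110146) = 2.004107
  w ← -0.289757 + (0.21/6)·(k1 + 2k2 + 2k3 + k4) = 0.106103
w(2.02) ≈ 0.1061

0.1061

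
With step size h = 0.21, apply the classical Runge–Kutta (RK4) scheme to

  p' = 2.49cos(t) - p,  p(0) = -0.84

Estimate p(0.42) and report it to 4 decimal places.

RK4: k1 = f(t_n, p_n); k2 = f(t_n + h/2, p_n + (h/2)·k1); k3 = f(t_n + h/2, p_n + (h/2)·k2); k4 = f(t_n + h, p_n + h·k3); p_{n+1} = p_n + (h/6)·(k1 + 2k2 + 2k3 + k4).
t=0.000000, p=-0.840000:
  k1 = f(0.000000, -0.840000) = 3.330000
  k2 = f(0.105000, -0.490350) = 2.966636
  k3 = f(0.105000, -0.528503) = 3.004790
  k4 = f(0.210000, -0.208994) = 2.644291
  p ← -0.840000 + (0.21/6)·(k1 + 2k2 + 2k3 + k4) = -0.212900
t=0.210000, p=-0.212900:
  k1 = f(0.210000, -0.212900) = 2.648197
  k2 = f(0.315000, 0.065161) = 2.302322
  k3 = f(0.315000, 0.028844) = 2.338639
  k4 = f(0.420000, 0.278214) = 1.995377
  p ← -0.212900 + (0.21/6)·(k1 + 2k2 + 2k3 + k4) = 0.274492
p(0.42) ≈ 0.2745

0.2745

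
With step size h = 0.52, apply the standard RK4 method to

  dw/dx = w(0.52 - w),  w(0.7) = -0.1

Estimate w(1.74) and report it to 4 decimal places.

-0.1992

RK4: k1 = f(x_n, w_n); k2 = f(x_n + h/2, w_n + (h/2)·k1); k3 = f(x_n + h/2, w_n + (h/2)·k2); k4 = f(x_n + h, w_n + h·k3); w_{n+1} = w_n + (h/6)·(k1 + 2k2 + 2k3 + k4).
x=0.700000, w=-0.100000:
  k1 = f(0.700000, -0.100000) = -0.062000
  k2 = f(0.960000, -0.116120) = -0.073866
  k3 = f(0.960000, -0.119205) = -0.076197
  k4 = f(1.220000, -0.139622) = -0.092098
  w ← -0.100000 + (0.52/6)·(k1 + 2k2 + 2k3 + k4) = -0.139366
x=1.220000, w=-0.139366:
  k1 = f(1.220000, -0.139366) = -0.091893
  k2 = f(1.480000, -0.163258) = -0.111548
  k3 = f(1.480000, -0.168368) = -0.115900
  k4 = f(1.740000, -0.199634) = -0.143663
  w ← -0.139366 + (0.52/6)·(k1 + 2k2 + 2k3 + k4) = -0.199205
w(1.74) ≈ -0.1992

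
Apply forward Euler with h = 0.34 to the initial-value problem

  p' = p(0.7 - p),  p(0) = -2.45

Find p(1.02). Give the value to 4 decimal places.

Euler: p_{n+1} = p_n + h·f(x_n, p_n).
x=0.000000, p=-2.450000: f=-7.717500 → p ← -2.450000 + 0.34·(-7.717500) = -5.073950
x=0.340000, p=-5.073950: f=-29.296734 → p ← -5.073950 + 0.34·(-29.296734) = -15.034839
x=0.680000, p=-15.034839: f=-236.570784 → p ← -15.034839 + 0.34·(-236.570784) = -95.468906
p(1.02) ≈ -95.4689

-95.4689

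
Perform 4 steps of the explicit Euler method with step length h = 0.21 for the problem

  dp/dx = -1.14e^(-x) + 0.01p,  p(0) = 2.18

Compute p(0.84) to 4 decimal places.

Euler: p_{n+1} = p_n + h·f(x_n, p_n).
x=0.000000, p=2.180000: f=-1.118200 → p ← 2.180000 + 0.21·(-1.118200) = 1.945178
x=0.210000, p=1.945178: f=-0.904614 → p ← 1.945178 + 0.21·(-0.904614) = 1.755209
x=0.420000, p=1.755209: f=-0.731481 → p ← 1.755209 + 0.21·(-0.731481) = 1.601598
x=0.630000, p=1.601598: f=-0.591139 → p ← 1.601598 + 0.21·(-0.591139) = 1.477459
p(0.84) ≈ 1.4775

1.4775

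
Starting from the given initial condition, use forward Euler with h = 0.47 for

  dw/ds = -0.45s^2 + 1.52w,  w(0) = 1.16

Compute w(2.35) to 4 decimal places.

14.9267

Euler: w_{n+1} = w_n + h·f(s_n, w_n).
s=0.000000, w=1.160000: f=1.763200 → w ← 1.160000 + 0.47·1.763200 = 1.988704
s=0.470000, w=1.988704: f=2.923425 → w ← 1.988704 + 0.47·2.923425 = 3.362714
s=0.940000, w=3.362714: f=4.713705 → w ← 3.362714 + 0.47·4.713705 = 5.578155
s=1.410000, w=5.578155: f=7.584151 → w ← 5.578155 + 0.47·7.584151 = 9.142706
s=1.880000, w=9.142706: f=12.306433 → w ← 9.142706 + 0.47·12.306433 = 14.926730
w(2.35) ≈ 14.9267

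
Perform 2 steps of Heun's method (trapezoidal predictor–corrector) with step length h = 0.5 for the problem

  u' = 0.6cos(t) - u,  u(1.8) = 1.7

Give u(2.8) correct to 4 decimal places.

Heun: k1 = f(t_n, u_n); k2 = f(t_n + h, u_n + h·k1); u_{n+1} = u_n + (h/2)·(k1 + k2).
t=1.800000, u=1.700000:
  k1 = f(1.800000, 1.700000) = -1.836321
  k2 = f(2.300000, 0.781839) = -1.181605
  u ← 1.700000 + (0.5/2)·(-1.836321 + (-1.181605)) = 0.945518
t=2.300000, u=0.945518:
  k1 = f(2.300000, 0.945518) = -1.345284
  k2 = f(2.800000, 0.272876) = -0.838210
  u ← 0.945518 + (0.5/2)·(-1.345284 + (-0.838210)) = 0.399645
u(2.8) ≈ 0.3996

0.3996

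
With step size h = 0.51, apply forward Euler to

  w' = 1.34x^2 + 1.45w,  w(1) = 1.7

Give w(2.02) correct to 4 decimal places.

Euler: w_{n+1} = w_n + h·f(x_n, w_n).
x=1.000000, w=1.700000: f=3.805000 → w ← 1.700000 + 0.51·3.805000 = 3.640550
x=1.510000, w=3.640550: f=8.334132 → w ← 3.640550 + 0.51·8.334132 = 7.890957
w(2.02) ≈ 7.8910

7.8910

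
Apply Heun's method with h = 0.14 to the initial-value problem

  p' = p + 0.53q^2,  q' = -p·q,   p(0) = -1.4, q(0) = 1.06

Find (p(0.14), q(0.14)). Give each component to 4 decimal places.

Heun on (p,q): k1 = f(t_n, state_n); k2 = f(t_n + h, state_n + h·k1); state_{n+1} = state_n + (h/2)·(k1 + k2).
0.000000: (-1.400000, 1.060000)
  k1 = (-0.804492, 1.484000)
  predictor → (-1.512629, 1.267760)
  k2 = (-0.660805, 1.917650)
  → (-1.502571, 1.298116)
(p(0.14), q(0.14)) ≈ (-1.5026, 1.2981)

-1.5026, 1.2981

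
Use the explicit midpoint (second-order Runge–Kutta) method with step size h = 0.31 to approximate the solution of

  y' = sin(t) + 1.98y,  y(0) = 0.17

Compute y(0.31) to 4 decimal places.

0.3542

Midpoint: k1 = f(t_n, y_n); k2 = f(t_n + h/2, y_n + (h/2)·k1); y_{n+1} = y_n + h·k2.
t=0.000000, y=0.170000:
  k1 = f(0.000000, 0.170000) = 0.336600
  k2 = f(0.155000, 0.222173) = 0.594283
  y ← 0.170000 + 0.31·0.594283 = 0.354228
y(0.31) ≈ 0.3542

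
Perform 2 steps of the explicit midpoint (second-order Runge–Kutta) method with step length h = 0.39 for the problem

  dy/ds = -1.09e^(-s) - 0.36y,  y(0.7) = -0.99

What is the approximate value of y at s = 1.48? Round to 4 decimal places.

Midpoint: k1 = f(s_n, y_n); k2 = f(s_n + h/2, y_n + (h/2)·k1); y_{n+1} = y_n + h·k2.
s=0.700000, y=-0.990000:
  k1 = f(0.700000, -0.990000) = -0.184878
  k2 = f(0.895000, -1.026051) = -0.076004
  y ← -0.990000 + 0.39·(-0.076004) = -1.019642
s=1.090000, y=-1.019642:
  k1 = f(1.090000, -1.019642) = 0.000595
  k2 = f(1.285000, -1.019525) = 0.065480
  y ← -1.019642 + 0.39·0.065480 = -0.994104
y(1.48) ≈ -0.9941

-0.9941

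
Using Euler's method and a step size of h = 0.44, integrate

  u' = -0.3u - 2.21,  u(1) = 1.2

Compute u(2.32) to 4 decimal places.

-1.7643

Euler: u_{n+1} = u_n + h·f(s_n, u_n).
s=1.000000, u=1.200000: f=-2.570000 → u ← 1.200000 + 0.44·(-2.570000) = 0.069200
s=1.440000, u=0.069200: f=-2.230760 → u ← 0.069200 + 0.44·(-2.230760) = -0.912334
s=1.880000, u=-0.912334: f=-1.936300 → u ← -0.912334 + 0.44·(-1.936300) = -1.764306
u(2.32) ≈ -1.7643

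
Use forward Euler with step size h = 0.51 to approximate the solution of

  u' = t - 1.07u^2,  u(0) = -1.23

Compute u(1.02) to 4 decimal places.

Euler: u_{n+1} = u_n + h·f(t_n, u_n).
t=0.000000, u=-1.230000: f=-1.618803 → u ← -1.230000 + 0.51·(-1.618803) = -2.055590
t=0.510000, u=-2.055590: f=-4.011230 → u ← -2.055590 + 0.51·(-4.011230) = -4.101317
u(1.02) ≈ -4.1013

-4.1013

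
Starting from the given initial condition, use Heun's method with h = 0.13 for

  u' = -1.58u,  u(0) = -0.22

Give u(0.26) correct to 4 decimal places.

Heun: k1 = f(x_n, u_n); k2 = f(x_n + h, u_n + h·k1); u_{n+1} = u_n + (h/2)·(k1 + k2).
x=0.000000, u=-0.220000:
  k1 = f(0.000000, -0.220000) = 0.347600
  k2 = f(0.130000, -0.174812) = 0.276203
  u ← -0.220000 + (0.13/2)·(0.347600 + 0.276203) = -0.179453
x=0.130000, u=-0.179453:
  k1 = f(0.130000, -0.179453) = 0.283535
  k2 = f(0.260000, -0.142593) = 0.225297
  u ← -0.179453 + (0.13/2)·(0.283535 + 0.225297) = -0.146379
u(0.26) ≈ -0.1464

-0.1464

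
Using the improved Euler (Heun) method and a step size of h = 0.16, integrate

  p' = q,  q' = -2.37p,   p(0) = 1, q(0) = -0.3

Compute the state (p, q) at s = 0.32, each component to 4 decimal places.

0.7865, -0.9993

Heun on (p,q): k1 = f(s_n, state_n); k2 = f(s_n + h, state_n + h·k1); state_{n+1} = state_n + (h/2)·(k1 + k2).
0.000000: (1.000000, -0.300000)
  k1 = (-0.300000, -2.370000)
  predictor → (0.952000, -0.679200)
  k2 = (-0.679200, -2.256240)
  → (0.921664, -0.670099)
0.160000: (0.921664, -0.670099)
  k1 = (-0.670099, -2.184344)
  predictor → (0.814448, -1.019594)
  k2 = (-1.019594, -1.930242)
  → (0.786489, -0.999266)
(p(0.32), q(0.32)) ≈ (0.7865, -0.9993)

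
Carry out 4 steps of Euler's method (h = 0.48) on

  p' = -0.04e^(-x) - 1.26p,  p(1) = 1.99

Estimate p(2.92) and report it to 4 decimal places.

Euler: p_{n+1} = p_n + h·f(x_n, p_n).
x=1.000000, p=1.990000: f=-2.522115 → p ← 1.990000 + 0.48·(-2.522115) = 0.779385
x=1.480000, p=0.779385: f=-0.991130 → p ← 0.779385 + 0.48·(-0.991130) = 0.303642
x=1.960000, p=0.303642: f=-0.388224 → p ← 0.303642 + 0.48·(-0.388224) = 0.117295
x=2.440000, p=0.117295: f=-0.151278 → p ← 0.117295 + 0.48·(-0.151278) = 0.044681
p(2.92) ≈ 0.0447

0.0447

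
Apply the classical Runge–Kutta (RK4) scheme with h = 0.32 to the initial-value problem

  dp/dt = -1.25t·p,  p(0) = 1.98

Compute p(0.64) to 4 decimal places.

1.5328

RK4: k1 = f(t_n, p_n); k2 = f(t_n + h/2, p_n + (h/2)·k1); k3 = f(t_n + h/2, p_n + (h/2)·k2); k4 = f(t_n + h, p_n + h·k3); p_{n+1} = p_n + (h/6)·(k1 + 2k2 + 2k3 + k4).
t=0.000000, p=1.980000:
  k1 = f(0.000000, 1.980000) = 0.000000
  k2 = f(0.160000, 1.980000) = -0.396000
  k3 = f(0.160000, 1.916640) = -0.383328
  k4 = f(0.320000, 1.857335) = -0.742934
  p ← 1.980000 + (0.32/6)·(k1 + 2k2 + 2k3 + k4) = 1.857249
t=0.320000, p=1.857249:
  k1 = f(0.320000, 1.857249) = -0.742899
  k2 = f(0.480000, 1.738385) = -1.043031
  k3 = f(0.480000, 1.690364) = -1.014218
  k4 = f(0.640000, 1.532699) = -1.226159
  p ← 1.857249 + (0.32/6)·(k1 + 2k2 + 2k3 + k4) = 1.532792
p(0.64) ≈ 1.5328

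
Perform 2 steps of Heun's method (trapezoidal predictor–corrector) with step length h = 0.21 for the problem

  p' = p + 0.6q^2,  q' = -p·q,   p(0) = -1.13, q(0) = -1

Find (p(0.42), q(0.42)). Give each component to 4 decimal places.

-1.2148, -1.6581

Heun on (p,q): k1 = f(s_n, state_n); k2 = f(s_n + h, state_n + h·k1); state_{n+1} = state_n + (h/2)·(k1 + k2).
0.000000: (-1.130000, -1.000000)
  k1 = (-0.530000, -1.130000)
  predictor → (-1.241300, -1.237300)
  k2 = (-0.322753, -1.535860)
  → (-1.219539, -1.279915)
0.210000: (-1.219539, -1.279915)
  k1 = (-0.236629, -1.560907)
  predictor → (-1.269231, -1.607706)
  k2 = (0.281600, -2.040550)
  → (-1.214817, -1.658068)
(p(0.42), q(0.42)) ≈ (-1.2148, -1.6581)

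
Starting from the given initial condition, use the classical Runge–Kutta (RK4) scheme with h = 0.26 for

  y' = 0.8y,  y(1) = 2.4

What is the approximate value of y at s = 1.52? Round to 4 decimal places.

RK4: k1 = f(s_n, y_n); k2 = f(s_n + h/2, y_n + (h/2)·k1); k3 = f(s_n + h/2, y_n + (h/2)·k2); k4 = f(s_n + h, y_n + h·k3); y_{n+1} = y_n + (h/6)·(k1 + 2k2 + 2k3 + k4).
s=1.000000, y=2.400000:
  k1 = f(1.000000, 2.400000) = 1.920000
  k2 = f(1.130000, 2.649600) = 2.119680
  k3 = f(1.130000, 2.675558) = 2.140447
  k4 = f(1.260000, 2.956516) = 2.365213
  y ← 2.400000 + (0.26/6)·(k1 + 2k2 + 2k3 + k4) = 2.954904
s=1.260000, y=2.954904:
  k1 = f(1.260000, 2.954904) = 2.363923
  k2 = f(1.390000, 3.262214) = 2.609771
  k3 = f(1.390000, 3.294174) = 2.635339
  k4 = f(1.520000, 3.640092) = 2.912073
  y ← 2.954904 + (0.26/6)·(k1 + 2k2 + 2k3 + k4) = 3.638106
y(1.52) ≈ 3.6381

3.6381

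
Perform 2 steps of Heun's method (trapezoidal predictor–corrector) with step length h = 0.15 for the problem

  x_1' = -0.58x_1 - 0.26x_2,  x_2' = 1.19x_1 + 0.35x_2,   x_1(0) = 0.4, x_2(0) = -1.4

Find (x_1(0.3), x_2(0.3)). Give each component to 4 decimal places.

0.4363, -1.3975

Heun on (x_1,x_2): k1 = f(x_n, state_n); k2 = f(x_n + h, state_n + h·k1); state_{n+1} = state_n + (h/2)·(k1 + k2).
0.000000: (0.400000, -1.400000)
  k1 = (0.132000, -0.014000)
  predictor → (0.419800, -1.402100)
  k2 = (0.121062, 0.008827)
  → (0.418980, -1.400388)
0.150000: (0.418980, -1.400388)
  k1 = (0.121093, 0.008450)
  predictor → (0.437144, -1.399120)
  k2 = (0.110228, 0.030509)
  → (0.436329, -1.397466)
(x_1(0.3), x_2(0.3)) ≈ (0.4363, -1.3975)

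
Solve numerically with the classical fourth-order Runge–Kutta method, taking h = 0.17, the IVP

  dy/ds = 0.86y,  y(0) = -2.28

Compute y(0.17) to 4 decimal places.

RK4: k1 = f(s_n, y_n); k2 = f(s_n + h/2, y_n + (h/2)·k1); k3 = f(s_n + h/2, y_n + (h/2)·k2); k4 = f(s_n + h, y_n + h·k3); y_{n+1} = y_n + (h/6)·(k1 + 2k2 + 2k3 + k4).
s=0.000000, y=-2.280000:
  k1 = f(0.000000, -2.280000) = -1.960800
  k2 = f(0.085000, -2.446668) = -2.104134
  k3 = f(0.085000, -2.458851) = -2.114612
  k4 = f(0.170000, -2.639484) = -2.269956
  y ← -2.280000 + (0.17/6)·(k1 + 2k2 + 2k3 + k4) = -2.638934
y(0.17) ≈ -2.6389

-2.6389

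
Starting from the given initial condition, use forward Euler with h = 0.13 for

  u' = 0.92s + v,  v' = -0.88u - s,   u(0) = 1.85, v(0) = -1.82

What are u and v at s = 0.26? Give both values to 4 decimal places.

1.3648, -2.2331

Euler on (u,v): u_{n+1} = u_n + h·u', v_{n+1} = v_n + h·v'.
0.000000: (1.850000, -1.820000); f=(-1.820000, -1.628000) → (1.613400, -2.031640)
0.130000: (1.613400, -2.031640); f=(-1.912040, -1.549792) → (1.364835, -2.233113)
(u(0.26), v(0.26)) ≈ (1.3648, -2.2331)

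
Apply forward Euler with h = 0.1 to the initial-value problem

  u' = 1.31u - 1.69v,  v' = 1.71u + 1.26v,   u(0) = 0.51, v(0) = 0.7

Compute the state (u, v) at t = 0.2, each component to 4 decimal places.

Euler on (u,v): u_{n+1} = u_n + h·u', v_{n+1} = v_n + h·v'.
0.000000: (0.510000, 0.700000); f=(-0.514900, 1.754100) → (0.458510, 0.875410)
0.100000: (0.458510, 0.875410); f=(-0.878795, 1.887069) → (0.370631, 1.064117)
(u(0.2), v(0.2)) ≈ (0.3706, 1.0641)

0.3706, 1.0641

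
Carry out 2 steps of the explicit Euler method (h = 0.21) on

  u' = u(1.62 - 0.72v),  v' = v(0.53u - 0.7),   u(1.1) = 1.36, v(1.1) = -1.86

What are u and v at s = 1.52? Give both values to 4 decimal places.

3.5782, -2.0520

Euler on (u,v): u_{n+1} = u_n + h·u', v_{n+1} = v_n + h·v'.
1.100000: (1.360000, -1.860000); f=(4.024512, -0.038688) → (2.205148, -1.868124)
1.310000: (2.205148, -1.868124); f=(6.538372, -0.875643) → (3.578206, -2.052009)
(u(1.52), v(1.52)) ≈ (3.5782, -2.0520)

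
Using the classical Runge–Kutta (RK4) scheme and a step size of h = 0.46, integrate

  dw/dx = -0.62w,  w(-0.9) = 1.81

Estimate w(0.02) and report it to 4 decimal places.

1.0232

RK4: k1 = f(x_n, w_n); k2 = f(x_n + h/2, w_n + (h/2)·k1); k3 = f(x_n + h/2, w_n + (h/2)·k2); k4 = f(x_n + h, w_n + h·k3); w_{n+1} = w_n + (h/6)·(k1 + 2k2 + 2k3 + k4).
x=-0.900000, w=1.810000:
  k1 = f(-0.900000, 1.810000) = -1.122200
  k2 = f(-0.670000, 1.551894) = -0.962174
  k3 = f(-0.670000, 1.588700) = -0.984994
  k4 = f(-0.440000, 1.356903) = -0.841280
  w ← 1.810000 + (0.46/6)·(k1 + 2k2 + 2k3 + k4) = 1.360901
x=-0.440000, w=1.360901:
  k1 = f(-0.440000, 1.360901) = -0.843758
  k2 = f(-0.210000, 1.166836) = -0.723439
  k3 = f(-0.210000, 1.194510) = -0.740596
  k4 = f(0.020000, 1.020227) = -0.632540
  w ← 1.360901 + (0.46/6)·(k1 + 2k2 + 2k3 + k4) = 1.023233
w(0.02) ≈ 1.0232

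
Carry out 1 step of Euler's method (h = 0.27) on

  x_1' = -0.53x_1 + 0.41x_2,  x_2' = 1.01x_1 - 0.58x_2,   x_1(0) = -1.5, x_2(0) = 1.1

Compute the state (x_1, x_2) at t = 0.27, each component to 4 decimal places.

-1.1636, 0.5187

Euler on (x_1,x_2): x_1_{n+1} = x_1_n + h·x_1', x_2_{n+1} = x_2_n + h·x_2'.
0.000000: (-1.500000, 1.100000); f=(1.246000, -2.153000) → (-1.163580, 0.518690)
(x_1(0.27), x_2(0.27)) ≈ (-1.1636, 0.5187)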